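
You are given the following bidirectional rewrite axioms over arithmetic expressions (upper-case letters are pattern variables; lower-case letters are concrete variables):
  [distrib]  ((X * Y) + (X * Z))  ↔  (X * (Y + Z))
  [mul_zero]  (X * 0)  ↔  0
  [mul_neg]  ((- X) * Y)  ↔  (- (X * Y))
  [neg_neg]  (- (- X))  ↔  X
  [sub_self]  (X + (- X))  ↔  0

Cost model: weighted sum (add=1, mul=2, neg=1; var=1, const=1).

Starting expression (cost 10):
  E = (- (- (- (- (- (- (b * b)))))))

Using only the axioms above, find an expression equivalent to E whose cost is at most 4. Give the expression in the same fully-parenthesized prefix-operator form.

step 1: neg_neg (→) rewrites (- (- (- (- (- (b * b)))))) into (- (- (- (b * b)))), now (- (- (- (- (b * b)))))
step 2: neg_neg (→) rewrites (- (- (- (b * b)))) into (- (b * b)), now (- (- (b * b)))
step 3: neg_neg (→) rewrites (- (- (b * b))) into (b * b), reaching cost 4 (bound 4)

(b * b)   [cost 4]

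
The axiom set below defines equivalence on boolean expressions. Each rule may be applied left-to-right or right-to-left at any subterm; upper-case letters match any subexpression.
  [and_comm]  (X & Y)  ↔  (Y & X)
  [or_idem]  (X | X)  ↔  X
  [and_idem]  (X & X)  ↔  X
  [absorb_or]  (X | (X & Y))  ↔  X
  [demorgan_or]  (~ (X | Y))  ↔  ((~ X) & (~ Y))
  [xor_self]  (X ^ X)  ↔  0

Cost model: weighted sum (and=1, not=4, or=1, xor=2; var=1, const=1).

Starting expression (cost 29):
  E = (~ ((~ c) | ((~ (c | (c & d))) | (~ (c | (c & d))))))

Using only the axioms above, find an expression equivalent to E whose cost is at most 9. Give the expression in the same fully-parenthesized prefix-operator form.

(~ (~ c))   [cost 9]

1. [or_idem →] ((~ (c | (c & d))) | (~ (c | (c & d))))  →  (~ (c | (c & d)));  E = (~ ((~ c) | (~ (c | (c & d)))))
2. [absorb_or →] (c | (c & d))  →  c;  E = (~ ((~ c) | (~ c)))
3. [or_idem →] ((~ c) | (~ c))  →  (~ c);  cost 9 ≤ 9, done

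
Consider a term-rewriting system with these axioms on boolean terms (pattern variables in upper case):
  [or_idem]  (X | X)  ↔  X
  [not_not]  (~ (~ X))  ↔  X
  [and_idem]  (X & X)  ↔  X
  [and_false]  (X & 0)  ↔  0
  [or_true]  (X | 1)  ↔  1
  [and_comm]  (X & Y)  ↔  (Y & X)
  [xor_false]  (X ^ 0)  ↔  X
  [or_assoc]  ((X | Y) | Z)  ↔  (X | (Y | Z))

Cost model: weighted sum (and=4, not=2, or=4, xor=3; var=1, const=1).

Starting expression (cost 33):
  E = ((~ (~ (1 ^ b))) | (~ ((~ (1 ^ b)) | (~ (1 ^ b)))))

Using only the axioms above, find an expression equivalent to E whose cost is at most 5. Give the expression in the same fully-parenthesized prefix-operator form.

1. [or_idem →] ((~ (1 ^ b)) | (~ (1 ^ b)))  →  (~ (1 ^ b));  E = ((~ (~ (1 ^ b))) | (~ (~ (1 ^ b))))
2. [or_idem →] ((~ (~ (1 ^ b))) | (~ (~ (1 ^ b))))  →  (~ (~ (1 ^ b)))
3. [not_not →] (~ (~ (1 ^ b)))  →  (1 ^ b);  cost 5 ≤ 5, done

(1 ^ b)   [cost 5]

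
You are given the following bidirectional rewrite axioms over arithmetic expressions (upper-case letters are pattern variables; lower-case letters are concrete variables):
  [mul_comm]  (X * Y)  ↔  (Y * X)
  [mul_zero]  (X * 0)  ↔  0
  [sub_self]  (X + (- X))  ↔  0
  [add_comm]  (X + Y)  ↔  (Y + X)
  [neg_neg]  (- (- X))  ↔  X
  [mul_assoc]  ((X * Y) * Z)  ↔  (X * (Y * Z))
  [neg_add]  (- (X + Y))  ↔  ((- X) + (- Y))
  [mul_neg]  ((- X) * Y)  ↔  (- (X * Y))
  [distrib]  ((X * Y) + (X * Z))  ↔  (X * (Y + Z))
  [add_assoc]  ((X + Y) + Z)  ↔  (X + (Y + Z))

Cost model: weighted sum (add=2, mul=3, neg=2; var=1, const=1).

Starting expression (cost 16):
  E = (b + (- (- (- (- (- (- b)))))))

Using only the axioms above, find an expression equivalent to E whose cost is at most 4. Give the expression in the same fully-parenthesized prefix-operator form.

(1) (- (- (- (- (- (- b))))))  =[neg_neg →]=  (- (- (- (- b))))    ⊢ (b + (- (- (- (- b)))))
(2) (- (- b))  =[neg_neg →]=  b    ⊢ (b + (- (- b)))
(3) (- (- b))  =[neg_neg →]=  b    ⊢ cost 4, within 4

(b + b)   [cost 4]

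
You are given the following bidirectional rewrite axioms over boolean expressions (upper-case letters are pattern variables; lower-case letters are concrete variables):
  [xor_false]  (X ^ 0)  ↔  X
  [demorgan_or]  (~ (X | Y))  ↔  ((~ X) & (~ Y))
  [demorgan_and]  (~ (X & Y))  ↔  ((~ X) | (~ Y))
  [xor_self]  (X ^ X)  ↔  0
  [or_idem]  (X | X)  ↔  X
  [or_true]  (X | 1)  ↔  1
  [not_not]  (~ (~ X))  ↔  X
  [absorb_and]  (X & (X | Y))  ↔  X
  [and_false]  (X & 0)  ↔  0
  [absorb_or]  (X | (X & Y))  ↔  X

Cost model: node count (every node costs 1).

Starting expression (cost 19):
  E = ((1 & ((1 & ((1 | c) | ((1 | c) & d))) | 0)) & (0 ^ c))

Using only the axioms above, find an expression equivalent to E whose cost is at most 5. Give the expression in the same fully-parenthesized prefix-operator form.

(1 & (0 ^ c))   [cost 5]

step 1: absorb_or (→) rewrites ((1 | c) | ((1 | c) & d)) into (1 | c), now ((1 & ((1 & (1 | c)) | 0)) & (0 ^ c))
step 2: absorb_and (→) rewrites (1 & (1 | c)) into 1, now ((1 & (1 | 0)) & (0 ^ c))
step 3: absorb_and (→) rewrites (1 & (1 | 0)) into 1, reaching cost 5 (bound 5)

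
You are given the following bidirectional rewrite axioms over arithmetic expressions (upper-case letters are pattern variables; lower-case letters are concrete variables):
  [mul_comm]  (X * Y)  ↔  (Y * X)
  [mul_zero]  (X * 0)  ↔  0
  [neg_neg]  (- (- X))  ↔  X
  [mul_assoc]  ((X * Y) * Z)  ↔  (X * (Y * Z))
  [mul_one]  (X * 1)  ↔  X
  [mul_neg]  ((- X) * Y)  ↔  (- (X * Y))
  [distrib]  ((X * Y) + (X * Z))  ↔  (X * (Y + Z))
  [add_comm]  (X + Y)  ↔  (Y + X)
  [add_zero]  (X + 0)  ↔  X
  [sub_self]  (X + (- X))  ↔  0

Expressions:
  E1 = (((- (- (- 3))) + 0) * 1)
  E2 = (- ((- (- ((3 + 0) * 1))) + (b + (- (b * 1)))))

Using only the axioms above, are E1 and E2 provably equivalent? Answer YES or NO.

step 1: neg_neg (→) rewrites (- (- 3)) into 3, now (((- 3) + 0) * 1)
step 2: add_zero (→) rewrites ((- 3) + 0) into (- 3), now ((- 3) * 1)
step 3: mul_one (→) rewrites ((- 3) * 1) into (- 3)
step 4: neg_neg (←) rewrites 3 into (- (- 3)), now (- (- (- 3)))
step 5: add_zero (←) rewrites (- (- 3)) into ((- (- 3)) + 0), now (- ((- (- 3)) + 0))
step 6: add_zero (←) rewrites 3 into (3 + 0), now (- ((- (- (3 + 0))) + 0))
step 7: sub_self (←) rewrites 0 into (b + (- b)), now (- ((- (- (3 + 0))) + (b + (- b))))
step 8: mul_one (←) rewrites b into (b * 1), now (- ((- (- (3 + 0))) + (b + (- (b * 1)))))
step 9: mul_one (←) rewrites (3 + 0) into ((3 + 0) * 1), which is E2

YES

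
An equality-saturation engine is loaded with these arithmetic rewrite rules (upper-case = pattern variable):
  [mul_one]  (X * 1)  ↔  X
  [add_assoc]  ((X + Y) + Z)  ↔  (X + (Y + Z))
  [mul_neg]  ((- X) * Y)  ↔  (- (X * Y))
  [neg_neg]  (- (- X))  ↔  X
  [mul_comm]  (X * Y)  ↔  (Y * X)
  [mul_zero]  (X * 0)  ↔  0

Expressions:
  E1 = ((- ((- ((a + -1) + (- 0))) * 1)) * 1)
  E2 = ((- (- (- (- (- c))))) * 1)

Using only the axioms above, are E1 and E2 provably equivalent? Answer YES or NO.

NO

Every axiom is a valid identity, so a rewrite proof would force E1 and E2 to agree under every assignment.
At a=0, c=0: E1 = -1 but E2 = 0; they differ, so no derivation exists.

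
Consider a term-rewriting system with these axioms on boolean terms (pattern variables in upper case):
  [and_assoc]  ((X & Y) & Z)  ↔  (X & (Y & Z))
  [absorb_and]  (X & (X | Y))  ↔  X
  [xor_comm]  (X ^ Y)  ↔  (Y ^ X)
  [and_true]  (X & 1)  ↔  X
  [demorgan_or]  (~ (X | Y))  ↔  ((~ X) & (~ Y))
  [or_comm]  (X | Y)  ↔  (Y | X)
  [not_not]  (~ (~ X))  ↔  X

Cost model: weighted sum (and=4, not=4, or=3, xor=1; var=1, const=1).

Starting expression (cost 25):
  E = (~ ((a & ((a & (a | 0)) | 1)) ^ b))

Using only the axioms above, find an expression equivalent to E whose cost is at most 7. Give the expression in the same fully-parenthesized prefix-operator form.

step 1: absorb_and (→) rewrites (a & (a | 0)) into a, now (~ ((a & (a | 1)) ^ b))
step 2: xor_comm (→) rewrites ((a & (a | 1)) ^ b) into (b ^ (a & (a | 1))), now (~ (b ^ (a & (a | 1))))
step 3: absorb_and (→) rewrites (a & (a | 1)) into a, reaching cost 7 (bound 7)

(~ (b ^ a))   [cost 7]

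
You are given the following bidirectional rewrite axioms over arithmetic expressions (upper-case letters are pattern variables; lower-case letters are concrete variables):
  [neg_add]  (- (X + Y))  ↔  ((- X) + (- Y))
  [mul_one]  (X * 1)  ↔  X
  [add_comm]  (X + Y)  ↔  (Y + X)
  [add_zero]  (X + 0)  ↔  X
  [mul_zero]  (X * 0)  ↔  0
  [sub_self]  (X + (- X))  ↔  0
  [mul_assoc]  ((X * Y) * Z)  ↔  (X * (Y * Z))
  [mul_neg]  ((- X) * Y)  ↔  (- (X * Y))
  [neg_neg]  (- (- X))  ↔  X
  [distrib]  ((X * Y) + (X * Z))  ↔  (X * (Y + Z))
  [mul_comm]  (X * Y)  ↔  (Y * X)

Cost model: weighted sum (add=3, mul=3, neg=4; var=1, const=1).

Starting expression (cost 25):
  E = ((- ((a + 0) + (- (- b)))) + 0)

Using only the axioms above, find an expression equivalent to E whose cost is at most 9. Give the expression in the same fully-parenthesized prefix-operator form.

(- (a + b))   [cost 9]

1. [add_zero →] ((- ((a + 0) + (- (- b)))) + 0)  →  (- ((a + 0) + (- (- b))))
2. [neg_neg →] (- (- b))  →  b;  E = (- ((a + 0) + b))
3. [add_zero →] (a + 0)  →  a;  cost 9 ≤ 9, done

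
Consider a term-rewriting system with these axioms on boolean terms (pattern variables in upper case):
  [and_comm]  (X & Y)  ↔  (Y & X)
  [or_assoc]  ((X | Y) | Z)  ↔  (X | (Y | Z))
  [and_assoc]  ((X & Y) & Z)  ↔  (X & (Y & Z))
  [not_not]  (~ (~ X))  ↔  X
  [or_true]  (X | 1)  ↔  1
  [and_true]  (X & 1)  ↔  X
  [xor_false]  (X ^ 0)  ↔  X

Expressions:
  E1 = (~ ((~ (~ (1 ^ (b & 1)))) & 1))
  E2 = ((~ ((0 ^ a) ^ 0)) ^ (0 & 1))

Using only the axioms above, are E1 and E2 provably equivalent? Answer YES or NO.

NO

The axioms are sound identities: if E1 ↔* E2 then E1 and E2 evaluate identically under any assignment.
Under a=0, b=0: E1 evaluates to 0, E2 to 1. Distinct ⇒ no rewrite sequence connects them.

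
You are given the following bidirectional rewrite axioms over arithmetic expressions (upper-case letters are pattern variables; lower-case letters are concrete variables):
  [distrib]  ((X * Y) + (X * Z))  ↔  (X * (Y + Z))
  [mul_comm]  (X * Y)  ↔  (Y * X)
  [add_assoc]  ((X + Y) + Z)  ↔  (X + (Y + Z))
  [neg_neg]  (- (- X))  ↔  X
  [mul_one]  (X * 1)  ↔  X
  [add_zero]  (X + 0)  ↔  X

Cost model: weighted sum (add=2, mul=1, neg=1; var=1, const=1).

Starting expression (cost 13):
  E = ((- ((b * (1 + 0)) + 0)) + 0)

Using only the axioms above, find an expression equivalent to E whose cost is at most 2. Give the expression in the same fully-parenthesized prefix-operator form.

1. [add_zero →] ((- ((b * (1 + 0)) + 0)) + 0)  →  (- ((b * (1 + 0)) + 0))
2. [add_zero →] ((b * (1 + 0)) + 0)  →  (b * (1 + 0));  E = (- (b * (1 + 0)))
3. [add_zero →] (1 + 0)  →  1;  E = (- (b * 1))
4. [mul_one →] (b * 1)  →  b;  cost 2 ≤ 2, done

(- b)   [cost 2]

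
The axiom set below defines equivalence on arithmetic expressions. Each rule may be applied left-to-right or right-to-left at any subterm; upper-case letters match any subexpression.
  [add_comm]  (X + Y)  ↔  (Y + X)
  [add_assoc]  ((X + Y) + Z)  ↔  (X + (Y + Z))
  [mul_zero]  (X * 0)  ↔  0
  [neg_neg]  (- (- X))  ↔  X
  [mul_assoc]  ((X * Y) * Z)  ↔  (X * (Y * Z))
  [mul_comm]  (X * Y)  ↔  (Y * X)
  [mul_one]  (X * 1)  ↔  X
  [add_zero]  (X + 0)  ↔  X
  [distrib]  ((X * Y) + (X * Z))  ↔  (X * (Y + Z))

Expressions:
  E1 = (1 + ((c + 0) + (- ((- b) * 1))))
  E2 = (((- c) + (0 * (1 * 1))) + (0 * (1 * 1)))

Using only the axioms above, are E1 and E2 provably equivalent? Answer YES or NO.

All listed rules preserve value, hence provable equivalence implies equal values everywhere; look for a separating assignment.
b=0, c=0 gives E1 ↦ 1, E2 ↦ 0; values differ ⇒ not provably equivalent.

NO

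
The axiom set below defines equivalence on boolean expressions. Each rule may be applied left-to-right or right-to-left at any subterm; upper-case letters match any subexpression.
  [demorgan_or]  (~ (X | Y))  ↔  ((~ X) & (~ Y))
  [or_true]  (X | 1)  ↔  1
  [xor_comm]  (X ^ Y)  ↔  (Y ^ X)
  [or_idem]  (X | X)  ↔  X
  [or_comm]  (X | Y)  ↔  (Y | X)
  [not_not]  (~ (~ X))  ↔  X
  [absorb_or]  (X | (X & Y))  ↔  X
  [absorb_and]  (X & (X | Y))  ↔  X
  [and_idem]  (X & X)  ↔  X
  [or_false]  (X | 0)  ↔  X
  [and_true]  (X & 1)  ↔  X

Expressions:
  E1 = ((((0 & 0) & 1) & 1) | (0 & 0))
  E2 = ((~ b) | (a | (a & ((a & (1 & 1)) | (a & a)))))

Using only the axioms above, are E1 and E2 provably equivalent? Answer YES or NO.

Every axiom is a valid identity, so a rewrite proof would force E1 and E2 to agree under every assignment.
At a=0, b=0: E1 = 0 but E2 = 1; they differ, so no derivation exists.

NO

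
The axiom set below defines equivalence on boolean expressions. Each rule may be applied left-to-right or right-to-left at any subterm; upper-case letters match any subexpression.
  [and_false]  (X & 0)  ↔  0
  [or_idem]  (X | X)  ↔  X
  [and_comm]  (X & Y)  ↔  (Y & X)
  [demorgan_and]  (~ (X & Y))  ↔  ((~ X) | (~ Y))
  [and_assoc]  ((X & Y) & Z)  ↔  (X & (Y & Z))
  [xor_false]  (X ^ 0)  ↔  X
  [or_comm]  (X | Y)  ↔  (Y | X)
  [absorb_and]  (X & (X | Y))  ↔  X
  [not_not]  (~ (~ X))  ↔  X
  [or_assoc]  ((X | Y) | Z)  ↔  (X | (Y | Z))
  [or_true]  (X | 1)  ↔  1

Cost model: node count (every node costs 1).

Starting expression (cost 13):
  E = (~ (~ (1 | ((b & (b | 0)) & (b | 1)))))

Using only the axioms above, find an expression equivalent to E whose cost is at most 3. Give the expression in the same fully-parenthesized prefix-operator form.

step 1: absorb_and (→) rewrites (b & (b | 0)) into b, now (~ (~ (1 | (b & (b | 1)))))
step 2: not_not (→) rewrites (~ (~ (1 | (b & (b | 1))))) into (1 | (b & (b | 1)))
step 3: absorb_and (→) rewrites (b & (b | 1)) into b, reaching cost 3 (bound 3)

(1 | b)   [cost 3]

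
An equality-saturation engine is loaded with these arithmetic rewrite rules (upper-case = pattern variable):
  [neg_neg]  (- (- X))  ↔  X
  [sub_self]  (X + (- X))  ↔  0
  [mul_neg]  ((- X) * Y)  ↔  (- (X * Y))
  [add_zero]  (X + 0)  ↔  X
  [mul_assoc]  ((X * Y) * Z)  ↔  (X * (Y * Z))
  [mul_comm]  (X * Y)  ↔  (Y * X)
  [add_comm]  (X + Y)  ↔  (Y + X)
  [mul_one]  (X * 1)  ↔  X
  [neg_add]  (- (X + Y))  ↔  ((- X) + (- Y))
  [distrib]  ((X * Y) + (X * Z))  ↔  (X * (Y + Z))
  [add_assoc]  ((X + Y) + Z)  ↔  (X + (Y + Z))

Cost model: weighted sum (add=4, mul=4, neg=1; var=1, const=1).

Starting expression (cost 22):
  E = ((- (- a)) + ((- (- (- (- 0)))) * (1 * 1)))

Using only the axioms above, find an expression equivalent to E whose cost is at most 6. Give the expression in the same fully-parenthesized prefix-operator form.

(1) (- (- (- (- 0))))  =[neg_neg →]=  (- (- 0))    ⊢ ((- (- a)) + ((- (- 0)) * (1 * 1)))
(2) (- (- 0))  =[neg_neg →]=  0    ⊢ ((- (- a)) + (0 * (1 * 1)))
(3) (1 * 1)  =[mul_one →]=  1    ⊢ ((- (- a)) + (0 * 1))
(4) (- (- a))  =[neg_neg →]=  a    ⊢ (a + (0 * 1))
(5) (a + (0 * 1))  =[add_comm →]=  ((0 * 1) + a)
(6) (0 * 1)  =[mul_one →]=  0    ⊢ cost 6, within 6

(0 + a)   [cost 6]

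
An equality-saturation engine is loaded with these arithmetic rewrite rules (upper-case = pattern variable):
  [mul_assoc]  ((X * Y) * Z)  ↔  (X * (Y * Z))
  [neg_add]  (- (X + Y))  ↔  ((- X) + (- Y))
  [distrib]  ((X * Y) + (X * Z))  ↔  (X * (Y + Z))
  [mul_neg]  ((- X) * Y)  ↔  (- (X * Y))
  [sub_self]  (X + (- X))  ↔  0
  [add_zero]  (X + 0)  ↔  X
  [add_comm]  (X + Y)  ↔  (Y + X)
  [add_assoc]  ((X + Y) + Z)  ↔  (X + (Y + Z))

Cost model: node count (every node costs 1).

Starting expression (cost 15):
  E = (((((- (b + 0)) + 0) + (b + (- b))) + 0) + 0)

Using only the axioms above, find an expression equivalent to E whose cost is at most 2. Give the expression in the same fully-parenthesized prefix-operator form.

(- b)   [cost 2]

1. [add_zero →] (((((- (b + 0)) + 0) + (b + (- b))) + 0) + 0)  →  ((((- (b + 0)) + 0) + (b + (- b))) + 0)
2. [sub_self →] (b + (- b))  →  0;  E = ((((- (b + 0)) + 0) + 0) + 0)
3. [add_zero →] (b + 0)  →  b;  E = ((((- b) + 0) + 0) + 0)
4. [add_zero →] ((- b) + 0)  →  (- b);  E = (((- b) + 0) + 0)
5. [add_zero →] (((- b) + 0) + 0)  →  ((- b) + 0)
6. [add_zero →] ((- b) + 0)  →  (- b);  cost 2 ≤ 2, done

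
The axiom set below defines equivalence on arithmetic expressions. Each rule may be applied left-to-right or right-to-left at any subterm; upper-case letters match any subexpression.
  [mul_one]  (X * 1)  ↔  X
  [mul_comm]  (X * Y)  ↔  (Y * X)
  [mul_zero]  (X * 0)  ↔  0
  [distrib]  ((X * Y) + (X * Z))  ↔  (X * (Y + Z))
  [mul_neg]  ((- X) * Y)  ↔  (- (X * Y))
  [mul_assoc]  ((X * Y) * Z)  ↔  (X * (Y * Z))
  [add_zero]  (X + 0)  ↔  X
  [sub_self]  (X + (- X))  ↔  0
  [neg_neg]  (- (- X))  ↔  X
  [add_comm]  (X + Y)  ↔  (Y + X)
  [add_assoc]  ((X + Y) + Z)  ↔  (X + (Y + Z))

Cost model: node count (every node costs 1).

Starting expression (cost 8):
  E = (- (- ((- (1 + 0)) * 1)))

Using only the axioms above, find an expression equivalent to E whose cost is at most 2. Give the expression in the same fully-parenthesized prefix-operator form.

1. [add_zero →] (1 + 0)  →  1;  E = (- (- ((- 1) * 1)))
2. [mul_one →] ((- 1) * 1)  →  (- 1);  E = (- (- (- 1)))
3. [neg_neg →] (- (- 1))  →  1;  cost 2 ≤ 2, done

(- 1)   [cost 2]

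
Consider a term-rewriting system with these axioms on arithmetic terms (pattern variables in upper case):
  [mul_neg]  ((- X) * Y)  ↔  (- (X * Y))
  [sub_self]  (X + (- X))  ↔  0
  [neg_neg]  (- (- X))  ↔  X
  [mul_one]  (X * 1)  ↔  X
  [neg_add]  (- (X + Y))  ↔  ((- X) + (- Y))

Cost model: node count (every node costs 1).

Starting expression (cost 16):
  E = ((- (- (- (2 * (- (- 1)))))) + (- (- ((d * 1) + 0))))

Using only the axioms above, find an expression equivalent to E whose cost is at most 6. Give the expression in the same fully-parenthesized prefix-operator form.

1. [neg_neg →] (- (- 1))  →  1;  E = ((- (- (- (2 * 1)))) + (- (- ((d * 1) + 0))))
2. [mul_one →] (d * 1)  →  d;  E = ((- (- (- (2 * 1)))) + (- (- (d + 0))))
3. [neg_neg →] (- (- (2 * 1)))  →  (2 * 1);  E = ((- (2 * 1)) + (- (- (d + 0))))
4. [neg_neg →] (- (- (d + 0)))  →  (d + 0);  E = ((- (2 * 1)) + (d + 0))
5. [mul_one →] (2 * 1)  →  2;  cost 6 ≤ 6, done

((- 2) + (d + 0))   [cost 6]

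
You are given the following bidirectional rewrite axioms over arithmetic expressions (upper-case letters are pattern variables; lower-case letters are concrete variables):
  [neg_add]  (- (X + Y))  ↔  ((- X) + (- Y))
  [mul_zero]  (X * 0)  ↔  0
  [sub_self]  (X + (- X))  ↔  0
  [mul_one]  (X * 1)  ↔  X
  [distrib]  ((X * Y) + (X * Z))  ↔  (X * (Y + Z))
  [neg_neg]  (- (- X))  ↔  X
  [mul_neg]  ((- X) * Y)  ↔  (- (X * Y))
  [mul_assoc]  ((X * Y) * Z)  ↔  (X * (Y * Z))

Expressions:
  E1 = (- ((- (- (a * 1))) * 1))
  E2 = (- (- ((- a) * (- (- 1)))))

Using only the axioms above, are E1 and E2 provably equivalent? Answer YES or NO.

(1) ((- (- (a * 1))) * 1)  =[mul_one →]=  (- (- (a * 1)))    ⊢ (- (- (- (a * 1))))
(2) (- (- (a * 1)))  =[neg_neg →]=  (a * 1)    ⊢ (- (a * 1))
(3) (a * 1)  =[mul_one →]=  a    ⊢ (- a)
(4) (- a)  =[mul_one ←]=  ((- a) * 1)
(5) 1  =[neg_neg ←]=  (- (- 1))    ⊢ ((- a) * (- (- 1)))
(6) ((- a) * (- (- 1)))  =[neg_neg ←]=  (- (- ((- a) * (- (- 1)))))    ⊢ E2

YES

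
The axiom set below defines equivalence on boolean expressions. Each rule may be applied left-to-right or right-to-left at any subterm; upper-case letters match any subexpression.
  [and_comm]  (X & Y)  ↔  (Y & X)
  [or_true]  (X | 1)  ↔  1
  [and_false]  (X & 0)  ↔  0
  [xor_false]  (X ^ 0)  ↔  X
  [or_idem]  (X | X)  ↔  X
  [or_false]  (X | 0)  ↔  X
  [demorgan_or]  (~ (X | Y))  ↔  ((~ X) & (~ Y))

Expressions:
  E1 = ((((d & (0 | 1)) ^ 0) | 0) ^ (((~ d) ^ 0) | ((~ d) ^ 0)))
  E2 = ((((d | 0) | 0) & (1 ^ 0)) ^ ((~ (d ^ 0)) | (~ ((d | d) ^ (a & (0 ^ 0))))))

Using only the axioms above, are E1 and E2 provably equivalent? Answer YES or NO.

(1) (((d & (0 | 1)) ^ 0) | 0)  =[or_false →]=  ((d & (0 | 1)) ^ 0)    ⊢ (((d & (0 | 1)) ^ 0) ^ (((~ d) ^ 0) | ((~ d) ^ 0)))
(2) ((d & (0 | 1)) ^ 0)  =[xor_false →]=  (d & (0 | 1))    ⊢ ((d & (0 | 1)) ^ (((~ d) ^ 0) | ((~ d) ^ 0)))
(3) (((~ d) ^ 0) | ((~ d) ^ 0))  =[or_idem →]=  ((~ d) ^ 0)    ⊢ ((d & (0 | 1)) ^ ((~ d) ^ 0))
(4) (0 | 1)  =[or_true →]=  1    ⊢ ((d & 1) ^ ((~ d) ^ 0))
(5) ((~ d) ^ 0)  =[xor_false →]=  (~ d)    ⊢ ((d & 1) ^ (~ d))
(6) d  =[xor_false ←]=  (d ^ 0)    ⊢ ((d & 1) ^ (~ (d ^ 0)))
(7) 1  =[xor_false ←]=  (1 ^ 0)    ⊢ ((d & (1 ^ 0)) ^ (~ (d ^ 0)))
(8) (~ (d ^ 0))  =[or_idem ←]=  ((~ (d ^ 0)) | (~ (d ^ 0)))    ⊢ ((d & (1 ^ 0)) ^ ((~ (d ^ 0)) | (~ (d ^ 0))))
(9) 0  =[and_false ←]=  (a & 0)    ⊢ ((d & (1 ^ 0)) ^ ((~ (d ^ 0)) | (~ (d ^ (a & 0)))))
(10) d  =[or_false ←]=  (d | 0)    ⊢ (((d | 0) & (1 ^ 0)) ^ ((~ (d ^ 0)) | (~ (d ^ (a & 0)))))
(11) d  =[or_idem ←]=  (d | d)    ⊢ (((d | 0) & (1 ^ 0)) ^ ((~ (d ^ 0)) | (~ ((d | d) ^ (a & 0)))))
(12) (d | 0)  =[or_false ←]=  ((d | 0) | 0)    ⊢ ((((d | 0) | 0) & (1 ^ 0)) ^ ((~ (d ^ 0)) | (~ ((d | d) ^ (a & 0)))))
(13) 0  =[xor_false ←]=  (0 ^ 0)    ⊢ E2

YES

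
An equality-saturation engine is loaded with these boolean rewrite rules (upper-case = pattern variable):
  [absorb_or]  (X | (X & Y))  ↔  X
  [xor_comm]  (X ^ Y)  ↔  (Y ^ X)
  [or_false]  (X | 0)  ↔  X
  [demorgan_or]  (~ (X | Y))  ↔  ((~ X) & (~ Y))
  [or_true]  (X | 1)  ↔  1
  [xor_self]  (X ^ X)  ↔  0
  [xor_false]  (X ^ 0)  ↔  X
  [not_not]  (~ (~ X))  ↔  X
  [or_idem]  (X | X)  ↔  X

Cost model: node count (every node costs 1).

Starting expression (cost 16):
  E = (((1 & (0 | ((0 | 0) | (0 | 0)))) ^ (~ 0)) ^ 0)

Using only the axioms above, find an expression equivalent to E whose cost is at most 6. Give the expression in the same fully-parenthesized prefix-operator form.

((1 & 0) ^ (~ 0))   [cost 6]

(1) ((0 | 0) | (0 | 0))  =[or_idem →]=  (0 | 0)    ⊢ (((1 & (0 | (0 | 0))) ^ (~ 0)) ^ 0)
(2) (0 | 0)  =[or_idem →]=  0    ⊢ (((1 & (0 | 0)) ^ (~ 0)) ^ 0)
(3) (0 | 0)  =[or_idem →]=  0    ⊢ (((1 & 0) ^ (~ 0)) ^ 0)
(4) (((1 & 0) ^ (~ 0)) ^ 0)  =[xor_false →]=  ((1 & 0) ^ (~ 0))    ⊢ cost 6, within 6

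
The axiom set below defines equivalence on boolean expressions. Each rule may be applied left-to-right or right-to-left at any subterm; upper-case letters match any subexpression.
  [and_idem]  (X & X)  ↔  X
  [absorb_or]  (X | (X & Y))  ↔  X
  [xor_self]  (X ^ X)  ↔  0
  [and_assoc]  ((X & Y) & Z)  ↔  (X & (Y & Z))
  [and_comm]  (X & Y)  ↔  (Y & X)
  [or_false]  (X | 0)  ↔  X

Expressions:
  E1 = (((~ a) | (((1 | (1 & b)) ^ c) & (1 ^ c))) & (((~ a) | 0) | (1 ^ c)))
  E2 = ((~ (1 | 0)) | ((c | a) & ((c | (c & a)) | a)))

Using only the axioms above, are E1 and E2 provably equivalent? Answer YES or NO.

All listed rules preserve value, hence provable equivalence implies equal values everywhere; look for a separating assignment.
a=0, b=0, c=0 gives E1 ↦ 1, E2 ↦ 0; values differ ⇒ not provably equivalent.

NO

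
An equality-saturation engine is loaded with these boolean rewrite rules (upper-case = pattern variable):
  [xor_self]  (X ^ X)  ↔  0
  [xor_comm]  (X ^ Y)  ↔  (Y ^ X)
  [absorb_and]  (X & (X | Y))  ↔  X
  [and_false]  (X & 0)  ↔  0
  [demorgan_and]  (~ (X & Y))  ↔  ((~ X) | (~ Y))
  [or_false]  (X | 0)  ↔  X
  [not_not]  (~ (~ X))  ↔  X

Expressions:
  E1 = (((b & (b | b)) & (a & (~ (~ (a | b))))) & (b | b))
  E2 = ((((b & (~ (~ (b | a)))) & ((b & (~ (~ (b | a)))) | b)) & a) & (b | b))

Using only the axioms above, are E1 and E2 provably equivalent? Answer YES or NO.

YES

(1) (~ (~ (a | b)))  =[not_not →]=  (a | b)    ⊢ (((b & (b | b)) & (a & (a | b))) & (b | b))
(2) (b & (b | b))  =[absorb_and →]=  b    ⊢ ((b & (a & (a | b))) & (b | b))
(3) (a & (a | b))  =[absorb_and →]=  a    ⊢ ((b & a) & (b | b))
(4) b  =[absorb_and ←]=  (b & (b | a))    ⊢ (((b & (b | a)) & a) & (b | b))
(5) (b | a)  =[not_not ←]=  (~ (~ (b | a)))    ⊢ (((b & (~ (~ (b | a)))) & a) & (b | b))
(6) (b & (~ (~ (b | a))))  =[absorb_and ←]=  ((b & (~ (~ (b | a)))) & ((b & (~ (~ (b | a)))) | b))    ⊢ E2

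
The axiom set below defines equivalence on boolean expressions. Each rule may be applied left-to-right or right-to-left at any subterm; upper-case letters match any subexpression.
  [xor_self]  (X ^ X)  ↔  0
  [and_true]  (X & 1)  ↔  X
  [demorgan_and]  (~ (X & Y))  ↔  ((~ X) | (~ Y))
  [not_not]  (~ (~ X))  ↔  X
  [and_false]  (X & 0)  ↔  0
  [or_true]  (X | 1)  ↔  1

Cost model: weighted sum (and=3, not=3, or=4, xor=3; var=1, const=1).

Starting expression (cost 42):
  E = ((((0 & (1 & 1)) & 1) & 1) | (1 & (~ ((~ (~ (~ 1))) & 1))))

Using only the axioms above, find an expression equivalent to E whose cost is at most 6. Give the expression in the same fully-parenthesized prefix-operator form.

(1) (~ (~ 1))  =[not_not →]=  1    ⊢ ((((0 & (1 & 1)) & 1) & 1) | (1 & (~ ((~ 1) & 1))))
(2) (1 & 1)  =[and_true →]=  1    ⊢ ((((0 & 1) & 1) & 1) | (1 & (~ ((~ 1) & 1))))
(3) (((0 & 1) & 1) & 1)  =[and_true →]=  ((0 & 1) & 1)    ⊢ (((0 & 1) & 1) | (1 & (~ ((~ 1) & 1))))
(4) ((0 & 1) & 1)  =[and_true →]=  (0 & 1)    ⊢ ((0 & 1) | (1 & (~ ((~ 1) & 1))))
(5) ((~ 1) & 1)  =[and_true →]=  (~ 1)    ⊢ ((0 & 1) | (1 & (~ (~ 1))))
(6) (0 & 1)  =[and_true →]=  0    ⊢ (0 | (1 & (~ (~ 1))))
(7) (~ (~ 1))  =[not_not →]=  1    ⊢ (0 | (1 & 1))
(8) (1 & 1)  =[and_true →]=  1    ⊢ cost 6, within 6

(0 | 1)   [cost 6]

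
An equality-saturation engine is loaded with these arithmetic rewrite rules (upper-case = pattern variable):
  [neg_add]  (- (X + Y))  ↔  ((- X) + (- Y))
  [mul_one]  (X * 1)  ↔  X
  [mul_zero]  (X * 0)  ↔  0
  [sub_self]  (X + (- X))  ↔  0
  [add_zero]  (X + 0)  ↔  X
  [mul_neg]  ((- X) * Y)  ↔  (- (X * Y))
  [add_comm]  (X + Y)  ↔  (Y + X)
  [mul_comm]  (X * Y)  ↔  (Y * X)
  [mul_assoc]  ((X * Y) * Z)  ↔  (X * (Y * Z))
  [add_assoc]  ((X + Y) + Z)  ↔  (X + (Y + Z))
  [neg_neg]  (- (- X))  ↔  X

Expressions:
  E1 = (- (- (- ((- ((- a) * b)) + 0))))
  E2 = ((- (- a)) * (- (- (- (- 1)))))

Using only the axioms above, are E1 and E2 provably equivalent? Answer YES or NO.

NO

The axioms are sound identities: if E1 ↔* E2 then E1 and E2 evaluate identically under any assignment.
Under a=1, b=0: E1 evaluates to 0, E2 to 1. Distinct ⇒ no rewrite sequence connects them.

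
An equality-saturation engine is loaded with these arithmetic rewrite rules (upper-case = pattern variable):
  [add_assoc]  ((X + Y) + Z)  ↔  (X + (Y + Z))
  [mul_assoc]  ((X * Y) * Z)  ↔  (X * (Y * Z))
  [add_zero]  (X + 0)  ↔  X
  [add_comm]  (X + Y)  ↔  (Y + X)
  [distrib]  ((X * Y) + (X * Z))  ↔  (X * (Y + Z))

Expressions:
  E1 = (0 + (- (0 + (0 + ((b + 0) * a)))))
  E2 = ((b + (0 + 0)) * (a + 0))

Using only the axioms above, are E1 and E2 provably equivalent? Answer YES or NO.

Every axiom is a valid identity, so a rewrite proof would force E1 and E2 to agree under every assignment.
At a=1, b=1: E1 = -1 but E2 = 1; they differ, so no derivation exists.

NO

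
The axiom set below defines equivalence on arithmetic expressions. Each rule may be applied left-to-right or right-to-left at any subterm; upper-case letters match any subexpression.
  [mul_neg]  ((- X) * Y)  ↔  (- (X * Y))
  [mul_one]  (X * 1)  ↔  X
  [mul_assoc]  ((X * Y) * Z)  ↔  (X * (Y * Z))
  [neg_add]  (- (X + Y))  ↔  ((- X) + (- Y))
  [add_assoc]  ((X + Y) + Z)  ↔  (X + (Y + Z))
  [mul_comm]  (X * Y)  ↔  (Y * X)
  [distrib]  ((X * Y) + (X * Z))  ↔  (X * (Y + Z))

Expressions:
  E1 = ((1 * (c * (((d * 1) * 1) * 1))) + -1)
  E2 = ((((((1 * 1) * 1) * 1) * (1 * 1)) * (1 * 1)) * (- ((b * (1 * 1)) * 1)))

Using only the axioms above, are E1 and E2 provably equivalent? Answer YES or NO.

NO

Every axiom is a valid identity, so a rewrite proof would force E1 and E2 to agree under every assignment.
At b=0, c=0, d=0: E1 = -1 but E2 = 0; they differ, so no derivation exists.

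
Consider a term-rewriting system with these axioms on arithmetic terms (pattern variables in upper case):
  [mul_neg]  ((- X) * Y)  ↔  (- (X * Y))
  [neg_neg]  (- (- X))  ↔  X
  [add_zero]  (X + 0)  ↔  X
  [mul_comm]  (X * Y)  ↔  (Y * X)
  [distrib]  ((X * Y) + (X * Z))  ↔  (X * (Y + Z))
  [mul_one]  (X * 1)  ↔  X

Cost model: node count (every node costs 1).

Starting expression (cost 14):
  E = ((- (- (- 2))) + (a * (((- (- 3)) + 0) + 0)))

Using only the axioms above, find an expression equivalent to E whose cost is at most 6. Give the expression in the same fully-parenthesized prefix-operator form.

((- 2) + (a * 3))   [cost 6]

1. [add_zero →] (((- (- 3)) + 0) + 0)  →  ((- (- 3)) + 0);  E = ((- (- (- 2))) + (a * ((- (- 3)) + 0)))
2. [add_zero →] ((- (- 3)) + 0)  →  (- (- 3));  E = ((- (- (- 2))) + (a * (- (- 3))))
3. [neg_neg →] (- (- (- 2)))  →  (- 2);  E = ((- 2) + (a * (- (- 3))))
4. [neg_neg →] (- (- 3))  →  3;  cost 6 ≤ 6, done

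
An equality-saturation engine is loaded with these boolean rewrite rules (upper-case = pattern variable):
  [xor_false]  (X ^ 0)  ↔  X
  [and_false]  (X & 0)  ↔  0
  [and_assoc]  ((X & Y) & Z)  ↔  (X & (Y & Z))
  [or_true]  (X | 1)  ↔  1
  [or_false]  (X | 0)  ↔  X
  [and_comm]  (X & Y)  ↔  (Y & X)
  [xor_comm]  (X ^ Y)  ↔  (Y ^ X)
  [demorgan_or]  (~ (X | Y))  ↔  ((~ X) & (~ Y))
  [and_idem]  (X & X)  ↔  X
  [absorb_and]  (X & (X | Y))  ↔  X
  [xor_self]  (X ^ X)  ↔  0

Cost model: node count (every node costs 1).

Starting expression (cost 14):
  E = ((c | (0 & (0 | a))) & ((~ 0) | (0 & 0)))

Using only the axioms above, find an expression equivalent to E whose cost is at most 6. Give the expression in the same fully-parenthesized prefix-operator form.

1. [absorb_and →] (0 & (0 | a))  →  0;  E = ((c | 0) & ((~ 0) | (0 & 0)))
2. [and_false →] (0 & 0)  →  0;  E = ((c | 0) & ((~ 0) | 0))
3. [or_false →] ((~ 0) | 0)  →  (~ 0);  cost 6 ≤ 6, done

((c | 0) & (~ 0))   [cost 6]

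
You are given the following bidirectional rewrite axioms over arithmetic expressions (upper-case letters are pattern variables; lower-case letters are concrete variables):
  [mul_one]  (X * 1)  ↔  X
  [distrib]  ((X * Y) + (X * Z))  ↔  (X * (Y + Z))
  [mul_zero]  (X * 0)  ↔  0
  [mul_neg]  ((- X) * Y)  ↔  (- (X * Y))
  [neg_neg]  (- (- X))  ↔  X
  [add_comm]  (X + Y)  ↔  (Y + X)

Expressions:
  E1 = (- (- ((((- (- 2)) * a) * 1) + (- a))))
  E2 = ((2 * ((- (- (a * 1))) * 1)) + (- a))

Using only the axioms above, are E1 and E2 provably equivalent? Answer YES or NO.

1. [mul_one →] (((- (- 2)) * a) * 1)  →  ((- (- 2)) * a);  E1 = (- (- (((- (- 2)) * a) + (- a))))
2. [neg_neg →] (- (- (((- (- 2)) * a) + (- a))))  →  (((- (- 2)) * a) + (- a))
3. [neg_neg →] (- (- 2))  →  2;  E1 = ((2 * a) + (- a))
4. [mul_one ←] a  →  (a * 1);  E1 = ((2 * (a * 1)) + (- a))
5. [mul_one ←] (a * 1)  →  ((a * 1) * 1);  E1 = ((2 * ((a * 1) * 1)) + (- a))
6. [neg_neg ←] (a * 1)  →  (- (- (a * 1)));  this is E2

YES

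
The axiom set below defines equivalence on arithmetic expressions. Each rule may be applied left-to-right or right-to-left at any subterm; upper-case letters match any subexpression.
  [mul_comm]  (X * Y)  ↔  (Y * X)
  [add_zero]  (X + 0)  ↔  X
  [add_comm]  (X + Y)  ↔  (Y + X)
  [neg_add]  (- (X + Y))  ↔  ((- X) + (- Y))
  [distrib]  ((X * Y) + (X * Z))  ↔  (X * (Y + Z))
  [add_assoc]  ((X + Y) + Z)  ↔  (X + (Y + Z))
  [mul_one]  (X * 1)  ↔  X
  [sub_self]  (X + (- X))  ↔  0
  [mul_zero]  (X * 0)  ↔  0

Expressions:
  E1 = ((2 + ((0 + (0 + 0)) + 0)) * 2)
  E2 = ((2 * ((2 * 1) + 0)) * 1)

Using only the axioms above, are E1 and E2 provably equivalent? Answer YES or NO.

YES

1. [add_zero →] (0 + 0)  →  0;  E1 = ((2 + ((0 + 0) + 0)) * 2)
2. [add_zero →] (0 + 0)  →  0;  E1 = ((2 + (0 + 0)) * 2)
3. [add_zero →] (0 + 0)  →  0;  E1 = ((2 + 0) * 2)
4. [add_zero →] (2 + 0)  →  2;  E1 = (2 * 2)
5. [add_zero ←] 2  →  (2 + 0);  E1 = (2 * (2 + 0))
6. [mul_one ←] 2  →  (2 * 1);  E1 = (2 * ((2 * 1) + 0))
7. [mul_one ←] (2 * ((2 * 1) + 0))  →  ((2 * ((2 * 1) + 0)) * 1);  this is E2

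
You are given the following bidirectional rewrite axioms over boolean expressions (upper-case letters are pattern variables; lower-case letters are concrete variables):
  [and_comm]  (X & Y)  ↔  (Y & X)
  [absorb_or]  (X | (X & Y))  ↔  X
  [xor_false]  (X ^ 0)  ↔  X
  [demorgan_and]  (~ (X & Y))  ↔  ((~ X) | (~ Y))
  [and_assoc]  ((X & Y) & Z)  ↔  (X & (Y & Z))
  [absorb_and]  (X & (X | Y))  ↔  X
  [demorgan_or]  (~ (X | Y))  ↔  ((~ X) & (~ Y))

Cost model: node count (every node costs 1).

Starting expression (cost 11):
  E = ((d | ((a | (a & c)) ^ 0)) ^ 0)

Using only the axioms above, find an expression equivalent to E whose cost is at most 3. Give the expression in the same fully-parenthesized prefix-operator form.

(d | a)   [cost 3]

step 1: xor_false (→) rewrites ((d | ((a | (a & c)) ^ 0)) ^ 0) into (d | ((a | (a & c)) ^ 0))
step 2: absorb_or (→) rewrites (a | (a & c)) into a, now (d | (a ^ 0))
step 3: xor_false (→) rewrites (a ^ 0) into a, reaching cost 3 (bound 3)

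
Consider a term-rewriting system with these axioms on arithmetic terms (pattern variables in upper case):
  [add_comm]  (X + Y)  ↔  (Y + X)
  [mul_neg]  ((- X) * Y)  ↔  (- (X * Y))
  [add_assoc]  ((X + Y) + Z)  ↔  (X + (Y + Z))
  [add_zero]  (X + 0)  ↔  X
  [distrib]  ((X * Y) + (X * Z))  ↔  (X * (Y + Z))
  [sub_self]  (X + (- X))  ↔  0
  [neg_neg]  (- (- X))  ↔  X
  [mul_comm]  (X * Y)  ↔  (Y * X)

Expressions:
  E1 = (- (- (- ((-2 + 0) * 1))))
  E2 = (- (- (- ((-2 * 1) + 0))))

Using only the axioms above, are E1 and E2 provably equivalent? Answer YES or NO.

YES

(1) (-2 + 0)  =[add_zero →]=  -2    ⊢ (- (- (- (-2 * 1))))
(2) (-2 * 1)  =[add_zero ←]=  ((-2 * 1) + 0)    ⊢ E2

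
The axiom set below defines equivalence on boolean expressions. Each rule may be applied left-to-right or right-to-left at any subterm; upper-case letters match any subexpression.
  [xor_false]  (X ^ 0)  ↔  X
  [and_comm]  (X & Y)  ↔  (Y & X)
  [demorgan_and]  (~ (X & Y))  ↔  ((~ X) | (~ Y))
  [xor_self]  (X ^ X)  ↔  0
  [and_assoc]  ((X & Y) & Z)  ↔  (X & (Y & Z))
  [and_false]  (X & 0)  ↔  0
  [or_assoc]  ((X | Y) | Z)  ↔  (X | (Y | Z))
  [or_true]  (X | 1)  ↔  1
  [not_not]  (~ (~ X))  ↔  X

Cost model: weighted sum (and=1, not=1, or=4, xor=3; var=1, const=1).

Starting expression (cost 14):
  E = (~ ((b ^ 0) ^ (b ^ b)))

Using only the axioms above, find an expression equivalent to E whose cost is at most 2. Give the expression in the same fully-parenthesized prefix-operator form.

(1) (b ^ b)  =[xor_self →]=  0    ⊢ (~ ((b ^ 0) ^ 0))
(2) ((b ^ 0) ^ 0)  =[xor_false →]=  (b ^ 0)    ⊢ (~ (b ^ 0))
(3) (b ^ 0)  =[xor_false →]=  b    ⊢ cost 2, within 2

(~ b)   [cost 2]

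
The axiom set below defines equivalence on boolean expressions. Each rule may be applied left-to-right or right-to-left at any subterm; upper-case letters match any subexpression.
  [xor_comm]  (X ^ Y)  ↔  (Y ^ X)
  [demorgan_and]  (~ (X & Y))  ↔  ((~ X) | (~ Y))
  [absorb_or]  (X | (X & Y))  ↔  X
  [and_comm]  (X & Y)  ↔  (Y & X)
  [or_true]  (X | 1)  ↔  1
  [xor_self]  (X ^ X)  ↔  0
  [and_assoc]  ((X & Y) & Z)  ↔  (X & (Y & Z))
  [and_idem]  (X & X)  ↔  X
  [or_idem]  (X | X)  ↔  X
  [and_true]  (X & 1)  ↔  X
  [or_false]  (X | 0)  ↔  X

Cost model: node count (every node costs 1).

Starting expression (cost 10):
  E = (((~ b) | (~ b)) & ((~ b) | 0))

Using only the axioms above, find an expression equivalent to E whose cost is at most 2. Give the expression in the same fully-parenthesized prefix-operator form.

step 1: or_idem (→) rewrites ((~ b) | (~ b)) into (~ b), now ((~ b) & ((~ b) | 0))
step 2: or_false (→) rewrites ((~ b) | 0) into (~ b), now ((~ b) & (~ b))
step 3: and_idem (→) rewrites ((~ b) & (~ b)) into (~ b), reaching cost 2 (bound 2)

(~ b)   [cost 2]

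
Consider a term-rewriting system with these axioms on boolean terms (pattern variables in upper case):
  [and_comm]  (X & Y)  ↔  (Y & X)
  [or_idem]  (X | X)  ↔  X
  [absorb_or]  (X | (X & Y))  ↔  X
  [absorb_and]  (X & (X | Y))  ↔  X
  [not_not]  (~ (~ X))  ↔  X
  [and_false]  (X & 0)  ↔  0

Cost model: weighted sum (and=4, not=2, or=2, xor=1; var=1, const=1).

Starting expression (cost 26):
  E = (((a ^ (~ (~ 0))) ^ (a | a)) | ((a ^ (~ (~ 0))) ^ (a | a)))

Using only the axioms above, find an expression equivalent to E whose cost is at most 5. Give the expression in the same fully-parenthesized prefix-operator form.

1. [or_idem →] (((a ^ (~ (~ 0))) ^ (a | a)) | ((a ^ (~ (~ 0))) ^ (a | a)))  →  ((a ^ (~ (~ 0))) ^ (a | a))
2. [or_idem →] (a | a)  →  a;  E = ((a ^ (~ (~ 0))) ^ a)
3. [not_not →] (~ (~ 0))  →  0;  cost 5 ≤ 5, done

((a ^ 0) ^ a)   [cost 5]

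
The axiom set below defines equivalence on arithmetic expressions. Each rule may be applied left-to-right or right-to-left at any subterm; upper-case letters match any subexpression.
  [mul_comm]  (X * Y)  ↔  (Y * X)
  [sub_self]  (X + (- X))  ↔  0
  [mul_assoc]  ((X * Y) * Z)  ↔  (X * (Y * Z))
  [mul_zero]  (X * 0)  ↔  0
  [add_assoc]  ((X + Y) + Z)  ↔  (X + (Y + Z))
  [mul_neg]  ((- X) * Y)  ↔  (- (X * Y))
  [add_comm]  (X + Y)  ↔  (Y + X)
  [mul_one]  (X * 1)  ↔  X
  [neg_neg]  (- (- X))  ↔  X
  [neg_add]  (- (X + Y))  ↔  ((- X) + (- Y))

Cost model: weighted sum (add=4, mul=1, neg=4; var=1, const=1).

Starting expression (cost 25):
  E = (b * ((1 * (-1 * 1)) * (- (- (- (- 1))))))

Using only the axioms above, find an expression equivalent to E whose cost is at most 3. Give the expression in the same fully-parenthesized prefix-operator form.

(b * -1)   [cost 3]

(1) (- (- 1))  =[neg_neg →]=  1    ⊢ (b * ((1 * (-1 * 1)) * (- (- 1))))
(2) (-1 * 1)  =[mul_one →]=  -1    ⊢ (b * ((1 * -1) * (- (- 1))))
(3) (- (- 1))  =[neg_neg →]=  1    ⊢ (b * ((1 * -1) * 1))
(4) ((1 * -1) * 1)  =[mul_one →]=  (1 * -1)    ⊢ (b * (1 * -1))
(5) (1 * -1)  =[mul_comm →]=  (-1 * 1)    ⊢ (b * (-1 * 1))
(6) (-1 * 1)  =[mul_one →]=  -1    ⊢ cost 3, within 3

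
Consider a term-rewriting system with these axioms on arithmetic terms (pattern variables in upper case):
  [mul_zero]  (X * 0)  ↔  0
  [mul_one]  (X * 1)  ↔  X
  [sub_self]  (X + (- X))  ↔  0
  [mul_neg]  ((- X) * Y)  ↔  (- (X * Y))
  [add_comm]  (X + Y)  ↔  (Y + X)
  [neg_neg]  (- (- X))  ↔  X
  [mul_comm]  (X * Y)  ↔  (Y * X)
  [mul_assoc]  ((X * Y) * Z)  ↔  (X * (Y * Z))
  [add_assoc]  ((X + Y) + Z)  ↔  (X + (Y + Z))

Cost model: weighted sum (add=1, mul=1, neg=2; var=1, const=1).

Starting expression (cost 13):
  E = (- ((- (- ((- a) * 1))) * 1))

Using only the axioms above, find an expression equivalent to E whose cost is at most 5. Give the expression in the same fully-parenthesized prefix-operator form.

(- (- a))   [cost 5]

step 1: mul_one (→) rewrites ((- a) * 1) into (- a), now (- ((- (- (- a))) * 1))
step 2: mul_one (→) rewrites ((- (- (- a))) * 1) into (- (- (- a))), now (- (- (- (- a))))
step 3: neg_neg (→) rewrites (- (- (- a))) into (- a), reaching cost 5 (bound 5)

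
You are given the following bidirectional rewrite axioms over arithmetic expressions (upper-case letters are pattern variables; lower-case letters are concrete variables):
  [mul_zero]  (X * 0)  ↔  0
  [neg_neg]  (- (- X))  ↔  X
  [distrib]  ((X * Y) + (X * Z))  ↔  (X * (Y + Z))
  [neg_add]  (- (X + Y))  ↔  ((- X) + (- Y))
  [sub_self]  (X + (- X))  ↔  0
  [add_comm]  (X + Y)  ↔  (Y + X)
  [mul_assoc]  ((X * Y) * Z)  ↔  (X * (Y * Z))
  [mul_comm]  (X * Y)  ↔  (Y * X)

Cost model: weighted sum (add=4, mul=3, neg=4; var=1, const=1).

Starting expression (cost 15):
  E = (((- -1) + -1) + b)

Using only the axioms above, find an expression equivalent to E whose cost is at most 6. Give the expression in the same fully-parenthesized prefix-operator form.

(0 + b)   [cost 6]

step 1: add_comm (→) rewrites ((- -1) + -1) into (-1 + (- -1)), now ((-1 + (- -1)) + b)
step 2: sub_self (→) rewrites (-1 + (- -1)) into 0, reaching cost 6 (bound 6)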